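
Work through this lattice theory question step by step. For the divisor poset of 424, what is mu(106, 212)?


In a divisor lattice, mu(a,b) = mu(b/a) where mu is the classical Mobius function.
b/a = 212/106 = 2
Prime factorization of 2: primes [2]
2 is squarefree with 1 prime factor(s), so mu(2) = (-1)^1 = -1


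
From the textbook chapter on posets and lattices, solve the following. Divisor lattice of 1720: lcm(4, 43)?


Join=lcm.
gcd(4,43)=1
lcm=172


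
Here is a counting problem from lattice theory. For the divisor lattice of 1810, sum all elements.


sigma(n) = sum of divisors.
Divisors of 1810: [1, 2, 5, 10, 181, 362, 905, 1810]
Sum = 3276


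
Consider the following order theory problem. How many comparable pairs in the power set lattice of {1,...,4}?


A comparable pair {a,b} has a < b or b < a in the order.
Count unordered pairs where one element is strictly below the other.
Examples: {{},{1}}, {{},{2}}, {{},{3}}, {{},{4}}, ...
Total comparable pairs: 65


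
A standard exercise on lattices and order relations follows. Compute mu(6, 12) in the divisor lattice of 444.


In a divisor lattice, mu(a,b) = mu(b/a) where mu is the classical Mobius function.
b/a = 12/6 = 2
Prime factorization of 2: primes [2]
2 is squarefree with 1 prime factor(s), so mu(2) = (-1)^1 = -1


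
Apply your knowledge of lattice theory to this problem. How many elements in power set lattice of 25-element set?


Power set = 2^n.
2^25 = 33554432


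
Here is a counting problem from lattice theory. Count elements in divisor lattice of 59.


Divisors of 59: [1, 59]
Count: 2


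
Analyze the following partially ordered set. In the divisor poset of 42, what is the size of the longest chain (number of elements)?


A chain is a totally ordered subset; we count the number of elements in a maximum chain.
Compute, for each element x, the size of the longest chain ending at x:
  1: 1
  2: 2
  3: 2
  7: 2
  6: 3
  14: 3
  ...
A maximum chain: 1 < 2 < 6 < 42
Number of elements in the longest chain: 4


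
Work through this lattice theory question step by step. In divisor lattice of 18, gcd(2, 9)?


Meet=gcd.
gcd(2,9)=1


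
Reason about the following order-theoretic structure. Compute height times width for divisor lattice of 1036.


Height = length of longest chain minus 1; width = size of largest antichain.
A maximum chain: 1 | 37 | 259 | 518 | 1036  (height 4).
A maximum antichain: {4, 14, 74, 259}  (width 4).
Product = 4 * 4 = 16


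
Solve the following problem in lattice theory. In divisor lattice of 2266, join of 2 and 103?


In a divisor lattice, join = lcm (least common multiple).
gcd(2,103) = 1
lcm(2,103) = 2*103/gcd = 206/1 = 206


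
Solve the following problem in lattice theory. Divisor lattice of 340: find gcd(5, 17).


In a divisor lattice, meet = gcd (greatest common divisor).
By Euclidean algorithm or factoring: gcd(5,17) = 1


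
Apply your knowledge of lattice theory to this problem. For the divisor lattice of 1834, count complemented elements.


An element a is complemented if some b has a meet b = bottom, a join b = top.
a is complemented iff gcd(a, n/a)=1, i.e. a is a unitary divisor of 1834.
Complemented elements: 1, 2, 7, 14, 131, 262, ... (2 more)
Count: 8


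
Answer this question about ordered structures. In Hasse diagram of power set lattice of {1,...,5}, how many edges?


A cover relation a -< b holds when a < b with no c strictly between.
Cover relations:
  {} -< {1}
  {} -< {2}
  {} -< {3}
  {} -< {4}
  {} -< {5}
  {1} -< {1,2}
  {1} -< {1,3}
  {1} -< {1,4}
  ...72 more
Total: 80


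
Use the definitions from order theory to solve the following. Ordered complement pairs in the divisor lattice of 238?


Complement pair (a,b): a meet b = bottom, a join b = top.
Here: gcd(a,b)=1 and lcm(a,b)=238, i.e. a*b=238 with a,b coprime.
Pairs found: (1,238), (2,119), (7,34), (14,17), ... (4 more)
Total ordered pairs: 8


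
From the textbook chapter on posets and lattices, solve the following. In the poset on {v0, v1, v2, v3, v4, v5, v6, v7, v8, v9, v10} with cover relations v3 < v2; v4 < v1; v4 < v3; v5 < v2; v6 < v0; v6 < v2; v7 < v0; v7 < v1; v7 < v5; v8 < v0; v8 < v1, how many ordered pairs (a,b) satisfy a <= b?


The order relation is {(a,b) : a <= b}, reflexive so it includes (a,a).
Examples: (v0,v0), (v1,v1), (v10,v10), (v2,v2), (v3,v2), ...
Total ordered pairs: 24


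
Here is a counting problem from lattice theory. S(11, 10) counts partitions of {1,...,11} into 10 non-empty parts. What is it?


S(n,k) = k*S(n-1,k) + S(n-1,k-1).
S(10,10) = 1, S(10,9) = 45
S(11,10) = 10*1 + 45 = 10 + 45
S(11,10) = 55


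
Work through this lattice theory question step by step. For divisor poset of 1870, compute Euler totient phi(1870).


phi(n) = n * prod_{p|n} (1 - 1/p).
Prime divisors of 1870: [2, 5, 11, 17]
phi(1870) = 1870 * (1 - 1/2) * (1 - 1/5) * (1 - 1/11) * (1 - 1/17)
phi(1870) = 640


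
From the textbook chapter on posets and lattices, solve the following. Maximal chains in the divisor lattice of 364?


A maximal chain goes from the minimum element to a maximal element via cover relations.
Counting all min-to-max paths in the cover graph.
Total maximal chains: 12


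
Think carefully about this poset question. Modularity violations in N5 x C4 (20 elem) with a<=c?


Modular law: if a <= c then a v (b ^ c) = (a v b) ^ c.
Check all triples (a,b,c) with a <= c among 20 elements.
  e.g. a=(a,0), b=(c,0), c=(b,0): lhs=(a,0) != rhs=(b,0)
  e.g. a=(a,0), b=(c,1), c=(b,0): lhs=(a,0) != rhs=(b,0)
Total violating triples: 40


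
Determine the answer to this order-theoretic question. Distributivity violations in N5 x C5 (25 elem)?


Distributive law: a ^ (b v c) = (a ^ b) v (a ^ c).
Check all 25^3 = 15625 ordered triples (a,b,c).
  e.g. a=(b,0), b=(a,0), c=(c,0): lhs=(b,0) != rhs=(a,0)
  e.g. a=(b,0), b=(a,0), c=(c,1): lhs=(b,0) != rhs=(a,0)
Total violating triples: 250


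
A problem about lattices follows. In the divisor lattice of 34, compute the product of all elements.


Divisors of 34: [1, 2, 17, 34]
Product = n^(d(n)/2) = 34^(4/2)
Product = 1156


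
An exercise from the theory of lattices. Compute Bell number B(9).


B(n) = number of set partitions of an n-element set.
B(n) satisfies the recurrence: B(n+1) = sum_k C(n,k)*B(k).
B(9) = 21147


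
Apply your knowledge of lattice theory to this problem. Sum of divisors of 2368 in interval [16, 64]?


Interval [16,64] in divisors of 2368: [16, 32, 64]
Sum = 112


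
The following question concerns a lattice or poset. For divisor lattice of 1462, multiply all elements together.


Divisors of 1462: [1, 2, 17, 34, 43, 86, 731, 1462]
Product = n^(d(n)/2) = 1462^(8/2)
Product = 4568666853136


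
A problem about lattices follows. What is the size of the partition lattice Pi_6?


B(n) = number of set partitions of an n-element set.
B(n) satisfies the recurrence: B(n+1) = sum_k C(n,k)*B(k).
B(6) = 203


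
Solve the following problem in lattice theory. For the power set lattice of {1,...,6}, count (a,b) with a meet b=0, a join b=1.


Complement pair (a,b): a meet b = bottom, a join b = top.
Here: A intersect B = {} and A union B = {1,...,6}.
Pairs found: ({},{1,2,3,4,5,6}), ({1},{2,3,4,5,6}), ({2},{1,3,4,5,6}), ({3},{1,2,4,5,6}), ... (60 more)
Total ordered pairs: 64


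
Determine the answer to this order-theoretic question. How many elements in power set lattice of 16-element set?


Power set = 2^n.
2^16 = 65536


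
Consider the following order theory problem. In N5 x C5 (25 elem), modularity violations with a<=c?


Modular law: if a <= c then a v (b ^ c) = (a v b) ^ c.
Check all triples (a,b,c) with a <= c among 25 elements.
  e.g. a=(a,0), b=(c,0), c=(b,0): lhs=(a,0) != rhs=(b,0)
  e.g. a=(a,0), b=(c,1), c=(b,0): lhs=(a,0) != rhs=(b,0)
Total violating triples: 75


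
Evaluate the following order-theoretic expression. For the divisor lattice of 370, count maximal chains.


A maximal chain goes from the minimum element to a maximal element via cover relations.
Counting all min-to-max paths in the cover graph.
Total maximal chains: 6


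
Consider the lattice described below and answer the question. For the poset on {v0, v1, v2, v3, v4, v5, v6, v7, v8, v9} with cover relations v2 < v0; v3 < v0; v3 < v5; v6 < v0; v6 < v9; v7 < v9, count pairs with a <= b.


The order relation is {(a,b) : a <= b}, reflexive so it includes (a,a).
Examples: (v0,v0), (v1,v1), (v2,v0), (v2,v2), (v3,v0), ...
Total ordered pairs: 16


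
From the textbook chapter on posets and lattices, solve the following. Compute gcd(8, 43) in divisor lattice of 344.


In a divisor lattice, meet = gcd (greatest common divisor).
By Euclidean algorithm or factoring: gcd(8,43) = 1


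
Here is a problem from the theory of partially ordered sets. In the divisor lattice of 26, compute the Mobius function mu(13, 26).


In a divisor lattice, mu(a,b) = mu(b/a) where mu is the classical Mobius function.
b/a = 26/13 = 2
Prime factorization of 2: primes [2]
2 is squarefree with 1 prime factor(s), so mu(2) = (-1)^1 = -1


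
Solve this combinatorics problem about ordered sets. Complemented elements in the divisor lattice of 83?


An element a is complemented if some b has a meet b = bottom, a join b = top.
a is complemented iff gcd(a, n/a)=1, i.e. a is a unitary divisor of 83.
Complemented elements: 1, 83
Count: 2


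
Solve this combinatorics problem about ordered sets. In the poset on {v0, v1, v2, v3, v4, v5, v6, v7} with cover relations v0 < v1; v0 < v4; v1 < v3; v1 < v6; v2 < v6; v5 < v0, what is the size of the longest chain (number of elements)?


A chain is a totally ordered subset; we count the number of elements in a maximum chain.
Compute, for each element x, the size of the longest chain ending at x:
  v2: 1
  v5: 1
  v7: 1
  v0: 2
  v1: 3
  v4: 3
  ...
A maximum chain: v5 < v0 < v1 < v3
Number of elements in the longest chain: 4


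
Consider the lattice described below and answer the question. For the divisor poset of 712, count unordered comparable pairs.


A comparable pair {a,b} has a < b or b < a in the order.
Count unordered pairs where one element is strictly below the other.
Examples: {1,2}, {1,4}, {1,8}, {1,89}, ...
Total comparable pairs: 22


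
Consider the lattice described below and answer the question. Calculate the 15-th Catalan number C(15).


C(n) = C(2n, n) / (n+1).
C(30, 15) = 155117520
C(15) = 155117520 / 16 = 9694845


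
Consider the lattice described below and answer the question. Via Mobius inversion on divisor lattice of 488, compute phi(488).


phi(n) = n * prod_{p|n} (1 - 1/p).
Prime divisors of 488: [2, 61]
phi(488) = 488 * (1 - 1/2) * (1 - 1/61)
phi(488) = 240


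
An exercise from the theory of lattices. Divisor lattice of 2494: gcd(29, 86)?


Meet=gcd.
gcd(29,86)=1


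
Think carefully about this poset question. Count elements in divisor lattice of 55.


Divisors of 55: [1, 5, 11, 55]
Count: 4


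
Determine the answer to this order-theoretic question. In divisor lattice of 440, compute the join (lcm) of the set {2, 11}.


In a divisor lattice, join = lcm (least common multiple).
Compute lcm iteratively: start with first element, then lcm(current, next).
Elements: [2, 11]
lcm(2,11) = 22
Final lcm = 22


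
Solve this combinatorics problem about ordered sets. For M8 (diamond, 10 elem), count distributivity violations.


Distributive law: a ^ (b v c) = (a ^ b) v (a ^ c).
Check all 10^3 = 1000 ordered triples (a,b,c).
  e.g. a=a1, b=a2, c=a3: lhs=a1 != rhs=0
  e.g. a=a1, b=a2, c=a4: lhs=a1 != rhs=0
Total violating triples: 336


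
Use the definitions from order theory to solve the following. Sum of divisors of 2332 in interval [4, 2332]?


Interval [4,2332] in divisors of 2332: [4, 44, 212, 2332]
Sum = 2592


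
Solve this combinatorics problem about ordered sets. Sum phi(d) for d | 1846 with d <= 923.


Divisors of 1846 up to 923: [1, 2, 13, 26, 71, 142, 923]
phi values: [1, 1, 12, 12, 70, 70, 840]
Sum = 1006


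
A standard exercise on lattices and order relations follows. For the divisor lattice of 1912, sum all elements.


sigma(n) = sum of divisors.
Divisors of 1912: [1, 2, 4, 8, 239, 478, 956, 1912]
Sum = 3600


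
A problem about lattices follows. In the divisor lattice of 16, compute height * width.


Height = length of longest chain minus 1; width = size of largest antichain.
A maximum chain: 1 | 2 | 4 | 8 | 16  (height 4).
A maximum antichain: {1}  (width 1).
Product = 4 * 1 = 4


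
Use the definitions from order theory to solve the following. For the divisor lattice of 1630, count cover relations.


A cover relation a -< b holds when a < b with no c strictly between.
Cover relations:
  1 -< 2
  1 -< 5
  1 -< 163
  2 -< 10
  2 -< 326
  5 -< 10
  5 -< 815
  10 -< 1630
  ...4 more
Total: 12


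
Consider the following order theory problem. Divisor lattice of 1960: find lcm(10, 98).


In a divisor lattice, join = lcm (least common multiple).
gcd(10,98) = 2
lcm(10,98) = 10*98/gcd = 980/2 = 490


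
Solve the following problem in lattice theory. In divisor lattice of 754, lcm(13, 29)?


Join=lcm.
gcd(13,29)=1
lcm=377


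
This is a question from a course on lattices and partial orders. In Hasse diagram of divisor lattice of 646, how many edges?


A cover relation a -< b holds when a < b with no c strictly between.
Cover relations:
  1 -< 2
  1 -< 17
  1 -< 19
  2 -< 34
  2 -< 38
  17 -< 34
  17 -< 323
  19 -< 38
  ...4 more
Total: 12


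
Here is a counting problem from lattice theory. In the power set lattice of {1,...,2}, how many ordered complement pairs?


Complement pair (a,b): a meet b = bottom, a join b = top.
Here: A intersect B = {} and A union B = {1,...,2}.
Pairs found: ({},{1,2}), ({1},{2}), ({2},{1}), ({1,2},{})
Total ordered pairs: 4


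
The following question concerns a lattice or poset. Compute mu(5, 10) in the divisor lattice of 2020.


In a divisor lattice, mu(a,b) = mu(b/a) where mu is the classical Mobius function.
b/a = 10/5 = 2
Prime factorization of 2: primes [2]
2 is squarefree with 1 prime factor(s), so mu(2) = (-1)^1 = -1


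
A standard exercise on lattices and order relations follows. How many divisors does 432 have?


Divisors of 432: [1, 2, 3, 4, 6, 8, 9, 12, 16, 18, 24, 27, 36, 48, 54, 72, 108, 144, 216, 432]
Count: 20


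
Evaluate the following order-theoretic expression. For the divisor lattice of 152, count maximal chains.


A maximal chain goes from the minimum element to a maximal element via cover relations.
Counting all min-to-max paths in the cover graph.
Total maximal chains: 4


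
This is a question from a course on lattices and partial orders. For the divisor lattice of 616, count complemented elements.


An element a is complemented if some b has a meet b = bottom, a join b = top.
a is complemented iff gcd(a, n/a)=1, i.e. a is a unitary divisor of 616.
Complemented elements: 1, 7, 8, 11, 56, 77, ... (2 more)
Count: 8


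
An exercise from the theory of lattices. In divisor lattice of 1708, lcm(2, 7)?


Join=lcm.
gcd(2,7)=1
lcm=14


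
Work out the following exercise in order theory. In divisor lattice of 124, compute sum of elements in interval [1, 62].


Interval [1,62] in divisors of 124: [1, 2, 31, 62]
Sum = 96


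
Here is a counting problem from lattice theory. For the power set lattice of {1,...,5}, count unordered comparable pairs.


A comparable pair {a,b} has a < b or b < a in the order.
Count unordered pairs where one element is strictly below the other.
Examples: {{},{1}}, {{},{2}}, {{},{3}}, {{},{4}}, ...
Total comparable pairs: 211


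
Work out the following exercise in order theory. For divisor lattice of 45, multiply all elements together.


Divisors of 45: [1, 3, 5, 9, 15, 45]
Product = n^(d(n)/2) = 45^(6/2)
Product = 91125


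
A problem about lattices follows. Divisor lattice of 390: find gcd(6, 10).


In a divisor lattice, meet = gcd (greatest common divisor).
By Euclidean algorithm or factoring: gcd(6,10) = 2


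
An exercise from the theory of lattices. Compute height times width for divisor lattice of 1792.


Height = length of longest chain minus 1; width = size of largest antichain.
A maximum chain: 1 | 7 | 14 | 28 | 56 | 112 | 224 | 448 | 896 | 1792  (height 9).
A maximum antichain: {2, 7}  (width 2).
Product = 9 * 2 = 18


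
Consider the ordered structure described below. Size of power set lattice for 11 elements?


Power set = 2^n.
2^11 = 2048


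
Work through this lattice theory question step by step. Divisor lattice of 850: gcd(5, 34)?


Meet=gcd.
gcd(5,34)=1


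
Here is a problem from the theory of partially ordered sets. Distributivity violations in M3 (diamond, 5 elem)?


Distributive law: a ^ (b v c) = (a ^ b) v (a ^ c).
Check all 5^3 = 125 ordered triples (a,b,c).
  e.g. a=a1, b=a2, c=a3: lhs=a1 != rhs=0
  e.g. a=a1, b=a3, c=a2: lhs=a1 != rhs=0
Total violating triples: 6


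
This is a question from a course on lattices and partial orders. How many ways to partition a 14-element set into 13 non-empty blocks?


S(n,k) = k*S(n-1,k) + S(n-1,k-1).
S(13,13) = 1, S(13,12) = 78
S(14,13) = 13*1 + 78 = 13 + 78
S(14,13) = 91


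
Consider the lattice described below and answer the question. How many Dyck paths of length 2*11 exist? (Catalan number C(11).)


C(n) = C(2n, n) / (n+1).
C(22, 11) = 705432
C(11) = 705432 / 12 = 58786


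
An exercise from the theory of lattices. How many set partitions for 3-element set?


B(n) = number of set partitions of an n-element set.
B(n) satisfies the recurrence: B(n+1) = sum_k C(n,k)*B(k).
B(3) = 5


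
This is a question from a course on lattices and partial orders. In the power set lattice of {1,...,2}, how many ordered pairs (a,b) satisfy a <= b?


The order relation is {(a,b) : a <= b}, reflexive so it includes (a,a).
Examples: ({},{}), ({},{1,2}), ({},{1}), ({},{2}), ({1,2},{1,2}), ...
Total ordered pairs: 9


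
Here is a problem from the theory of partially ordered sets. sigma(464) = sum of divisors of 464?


sigma(n) = sum of divisors.
Divisors of 464: [1, 2, 4, 8, 16, 29, 58, 116, 232, 464]
Sum = 930


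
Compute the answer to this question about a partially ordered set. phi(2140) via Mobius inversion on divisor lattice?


phi(n) = n * prod_{p|n} (1 - 1/p).
Prime divisors of 2140: [2, 5, 107]
phi(2140) = 2140 * (1 - 1/2) * (1 - 1/5) * (1 - 1/107)
phi(2140) = 848


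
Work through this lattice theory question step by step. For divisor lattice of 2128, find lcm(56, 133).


In a divisor lattice, join = lcm (least common multiple).
Compute lcm iteratively: start with first element, then lcm(current, next).
Elements: [56, 133]
lcm(56,133) = 1064
Final lcm = 1064


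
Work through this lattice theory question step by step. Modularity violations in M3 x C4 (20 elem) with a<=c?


Modular law: if a <= c then a v (b ^ c) = (a v b) ^ c.
Check all triples (a,b,c) with a <= c among 20 elements.
This lattice is modular (diamonds M_m and their chain-products are modular).
Total violating triples: 0


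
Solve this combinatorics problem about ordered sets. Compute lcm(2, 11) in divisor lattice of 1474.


In a divisor lattice, join = lcm (least common multiple).
gcd(2,11) = 1
lcm(2,11) = 2*11/gcd = 22/1 = 22


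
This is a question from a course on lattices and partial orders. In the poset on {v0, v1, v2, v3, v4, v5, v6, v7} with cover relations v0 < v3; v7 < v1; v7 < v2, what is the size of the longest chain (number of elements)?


A chain is a totally ordered subset; we count the number of elements in a maximum chain.
Compute, for each element x, the size of the longest chain ending at x:
  v0: 1
  v4: 1
  v5: 1
  v6: 1
  v7: 1
  v1: 2
  ...
A maximum chain: v7 < v1
Number of elements in the longest chain: 2


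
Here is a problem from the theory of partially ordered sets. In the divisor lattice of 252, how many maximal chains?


A maximal chain goes from the minimum element to a maximal element via cover relations.
Counting all min-to-max paths in the cover graph.
Total maximal chains: 30


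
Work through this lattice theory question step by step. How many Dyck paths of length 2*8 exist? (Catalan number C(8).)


C(n) = C(2n, n) / (n+1).
C(16, 8) = 12870
C(8) = 12870 / 9 = 1430


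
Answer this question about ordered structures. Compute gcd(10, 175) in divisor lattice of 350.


In a divisor lattice, meet = gcd (greatest common divisor).
By Euclidean algorithm or factoring: gcd(10,175) = 5


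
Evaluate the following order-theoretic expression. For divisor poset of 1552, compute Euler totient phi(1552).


phi(n) = n * prod_{p|n} (1 - 1/p).
Prime divisors of 1552: [2, 97]
phi(1552) = 1552 * (1 - 1/2) * (1 - 1/97)
phi(1552) = 768


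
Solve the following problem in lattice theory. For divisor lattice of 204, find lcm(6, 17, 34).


In a divisor lattice, join = lcm (least common multiple).
Compute lcm iteratively: start with first element, then lcm(current, next).
Elements: [6, 17, 34]
lcm(6,17) = 102
lcm(102,34) = 102
Final lcm = 102


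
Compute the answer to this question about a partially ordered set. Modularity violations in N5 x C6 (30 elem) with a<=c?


Modular law: if a <= c then a v (b ^ c) = (a v b) ^ c.
Check all triples (a,b,c) with a <= c among 30 elements.
  e.g. a=(a,0), b=(c,0), c=(b,0): lhs=(a,0) != rhs=(b,0)
  e.g. a=(a,0), b=(c,1), c=(b,0): lhs=(a,0) != rhs=(b,0)
Total violating triples: 126


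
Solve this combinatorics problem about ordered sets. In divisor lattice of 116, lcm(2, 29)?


Join=lcm.
gcd(2,29)=1
lcm=58


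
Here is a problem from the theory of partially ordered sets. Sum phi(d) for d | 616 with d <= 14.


Divisors of 616 up to 14: [1, 2, 4, 7, 8, 11, 14]
phi values: [1, 1, 2, 6, 4, 10, 6]
Sum = 30


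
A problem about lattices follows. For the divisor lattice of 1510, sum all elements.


sigma(n) = sum of divisors.
Divisors of 1510: [1, 2, 5, 10, 151, 302, 755, 1510]
Sum = 2736


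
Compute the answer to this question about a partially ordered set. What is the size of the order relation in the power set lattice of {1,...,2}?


The order relation is {(a,b) : a <= b}, reflexive so it includes (a,a).
Examples: ({},{}), ({},{1,2}), ({},{1}), ({},{2}), ({1,2},{1,2}), ...
Total ordered pairs: 9


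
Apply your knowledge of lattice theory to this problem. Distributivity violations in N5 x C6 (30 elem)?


Distributive law: a ^ (b v c) = (a ^ b) v (a ^ c).
Check all 30^3 = 27000 ordered triples (a,b,c).
  e.g. a=(b,0), b=(a,0), c=(c,0): lhs=(b,0) != rhs=(a,0)
  e.g. a=(b,0), b=(a,0), c=(c,1): lhs=(b,0) != rhs=(a,0)
Total violating triples: 432


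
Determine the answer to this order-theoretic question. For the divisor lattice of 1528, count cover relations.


A cover relation a -< b holds when a < b with no c strictly between.
Cover relations:
  1 -< 2
  1 -< 191
  2 -< 4
  2 -< 382
  4 -< 8
  4 -< 764
  8 -< 1528
  191 -< 382
  ...2 more
Total: 10


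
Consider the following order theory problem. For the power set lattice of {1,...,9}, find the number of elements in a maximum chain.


A chain is a totally ordered subset; we count the number of elements in a maximum chain.
Compute, for each element x, the size of the longest chain ending at x:
  {}: 1
  {1}: 2
  {2}: 2
  {3}: 2
  {4}: 2
  {5}: 2
  ...
A maximum chain: {} < {1} < {1,2} < {1,2,3} < {1,2,3,4} < {1,2,3,4,5} < {1,2,3,4,5,6} < {1,2,3,4,5,6,7} < {1,2,3,4,5,6,7,8} < {1,2,3,4,5,6,7,8,9}
Number of elements in the longest chain: 10


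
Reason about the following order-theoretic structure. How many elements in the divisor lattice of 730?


Divisors of 730: [1, 2, 5, 10, 73, 146, 365, 730]
Count: 8


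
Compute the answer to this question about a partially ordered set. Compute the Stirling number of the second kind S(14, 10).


S(n,k) = k*S(n-1,k) + S(n-1,k-1).
S(13,10) = 39325, S(13,9) = 359502
S(14,10) = 10*39325 + 359502 = 393250 + 359502
S(14,10) = 752752


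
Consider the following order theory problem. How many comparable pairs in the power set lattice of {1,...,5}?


A comparable pair {a,b} has a < b or b < a in the order.
Count unordered pairs where one element is strictly below the other.
Examples: {{},{1}}, {{},{2}}, {{},{3}}, {{},{4}}, ...
Total comparable pairs: 211


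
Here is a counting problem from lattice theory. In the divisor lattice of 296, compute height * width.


Height = length of longest chain minus 1; width = size of largest antichain.
A maximum chain: 1 | 37 | 74 | 148 | 296  (height 4).
A maximum antichain: {2, 37}  (width 2).
Product = 4 * 2 = 8


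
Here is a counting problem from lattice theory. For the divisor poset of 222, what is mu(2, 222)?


In a divisor lattice, mu(a,b) = mu(b/a) where mu is the classical Mobius function.
b/a = 222/2 = 111
Prime factorization of 111: primes [3, 37]
111 is squarefree with 2 prime factor(s), so mu(111) = (-1)^2 = 1


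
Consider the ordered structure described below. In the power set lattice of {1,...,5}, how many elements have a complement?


An element a is complemented if some b has a meet b = bottom, a join b = top.
every subset A has complement S\A, so all elements are complemented.
Complemented elements: {}, {1}, {2}, {3}, {4}, {5}, ... (26 more)
Count: 32


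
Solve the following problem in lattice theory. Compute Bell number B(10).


B(n) = number of set partitions of an n-element set.
B(n) satisfies the recurrence: B(n+1) = sum_k C(n,k)*B(k).
B(10) = 115975


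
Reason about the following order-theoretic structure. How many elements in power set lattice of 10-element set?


Power set = 2^n.
2^10 = 1024


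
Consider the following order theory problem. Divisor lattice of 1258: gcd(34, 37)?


Meet=gcd.
gcd(34,37)=1


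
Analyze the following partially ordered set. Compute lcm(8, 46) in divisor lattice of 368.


In a divisor lattice, join = lcm (least common multiple).
gcd(8,46) = 2
lcm(8,46) = 8*46/gcd = 368/2 = 184


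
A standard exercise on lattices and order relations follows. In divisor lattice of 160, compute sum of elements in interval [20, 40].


Interval [20,40] in divisors of 160: [20, 40]
Sum = 60


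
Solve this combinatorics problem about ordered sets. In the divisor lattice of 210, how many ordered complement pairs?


Complement pair (a,b): a meet b = bottom, a join b = top.
Here: gcd(a,b)=1 and lcm(a,b)=210, i.e. a*b=210 with a,b coprime.
Pairs found: (1,210), (2,105), (3,70), (5,42), ... (12 more)
Total ordered pairs: 16


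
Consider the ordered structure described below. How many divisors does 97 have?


Divisors of 97: [1, 97]
Count: 2


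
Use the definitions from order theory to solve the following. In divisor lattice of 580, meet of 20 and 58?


In a divisor lattice, meet = gcd (greatest common divisor).
By Euclidean algorithm or factoring: gcd(20,58) = 2


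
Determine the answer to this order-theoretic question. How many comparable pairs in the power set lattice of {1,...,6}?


A comparable pair {a,b} has a < b or b < a in the order.
Count unordered pairs where one element is strictly below the other.
Examples: {{},{1}}, {{},{2}}, {{},{3}}, {{},{4}}, ...
Total comparable pairs: 665


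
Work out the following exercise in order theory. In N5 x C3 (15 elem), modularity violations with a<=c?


Modular law: if a <= c then a v (b ^ c) = (a v b) ^ c.
Check all triples (a,b,c) with a <= c among 15 elements.
  e.g. a=(a,0), b=(c,0), c=(b,0): lhs=(a,0) != rhs=(b,0)
  e.g. a=(a,0), b=(c,1), c=(b,0): lhs=(a,0) != rhs=(b,0)
Total violating triples: 18


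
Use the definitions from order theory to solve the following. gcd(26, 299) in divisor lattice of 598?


Meet=gcd.
gcd(26,299)=13


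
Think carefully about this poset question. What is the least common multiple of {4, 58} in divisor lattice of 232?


In a divisor lattice, join = lcm (least common multiple).
Compute lcm iteratively: start with first element, then lcm(current, next).
Elements: [4, 58]
lcm(4,58) = 116
Final lcm = 116


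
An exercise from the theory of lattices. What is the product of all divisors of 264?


Divisors of 264: [1, 2, 3, 4, 6, 8, 11, 12, 22, 24, 33, 44, 66, 88, 132, 264]
Product = n^(d(n)/2) = 264^(16/2)
Product = 23595621172490797056


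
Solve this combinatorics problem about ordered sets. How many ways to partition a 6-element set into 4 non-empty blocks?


S(n,k) = k*S(n-1,k) + S(n-1,k-1).
S(5,4) = 10, S(5,3) = 25
S(6,4) = 4*10 + 25 = 40 + 25
S(6,4) = 65


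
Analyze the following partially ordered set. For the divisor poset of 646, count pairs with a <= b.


The order relation is {(a,b) : a <= b}, reflexive so it includes (a,a).
Examples: (1,1), (1,17), (1,19), (1,2), (1,323), ...
Total ordered pairs: 27


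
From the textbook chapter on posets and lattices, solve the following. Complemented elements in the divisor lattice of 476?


An element a is complemented if some b has a meet b = bottom, a join b = top.
a is complemented iff gcd(a, n/a)=1, i.e. a is a unitary divisor of 476.
Complemented elements: 1, 4, 7, 17, 28, 68, ... (2 more)
Count: 8


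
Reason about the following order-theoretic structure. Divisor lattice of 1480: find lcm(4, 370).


In a divisor lattice, join = lcm (least common multiple).
gcd(4,370) = 2
lcm(4,370) = 4*370/gcd = 1480/2 = 740


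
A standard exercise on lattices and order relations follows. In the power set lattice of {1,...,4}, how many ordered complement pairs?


Complement pair (a,b): a meet b = bottom, a join b = top.
Here: A intersect B = {} and A union B = {1,...,4}.
Pairs found: ({},{1,2,3,4}), ({1},{2,3,4}), ({2},{1,3,4}), ({3},{1,2,4}), ... (12 more)
Total ordered pairs: 16


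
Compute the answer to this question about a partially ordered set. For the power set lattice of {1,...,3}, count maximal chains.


A maximal chain goes from the minimum element to a maximal element via cover relations.
Counting all min-to-max paths in the cover graph.
Total maximal chains: 6


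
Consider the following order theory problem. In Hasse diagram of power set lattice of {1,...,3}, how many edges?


A cover relation a -< b holds when a < b with no c strictly between.
Cover relations:
  {} -< {1}
  {} -< {2}
  {} -< {3}
  {1} -< {1,2}
  {1} -< {1,3}
  {2} -< {1,2}
  {2} -< {2,3}
  {3} -< {1,3}
  ...4 more
Total: 12


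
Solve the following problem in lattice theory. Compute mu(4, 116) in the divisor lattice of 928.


In a divisor lattice, mu(a,b) = mu(b/a) where mu is the classical Mobius function.
b/a = 116/4 = 29
Prime factorization of 29: primes [29]
29 is squarefree with 1 prime factor(s), so mu(29) = (-1)^1 = -1


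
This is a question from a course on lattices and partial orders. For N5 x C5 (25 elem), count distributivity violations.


Distributive law: a ^ (b v c) = (a ^ b) v (a ^ c).
Check all 25^3 = 15625 ordered triples (a,b,c).
  e.g. a=(b,0), b=(a,0), c=(c,0): lhs=(b,0) != rhs=(a,0)
  e.g. a=(b,0), b=(a,0), c=(c,1): lhs=(b,0) != rhs=(a,0)
Total violating triples: 250


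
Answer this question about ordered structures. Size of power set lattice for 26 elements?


Power set = 2^n.
2^26 = 67108864


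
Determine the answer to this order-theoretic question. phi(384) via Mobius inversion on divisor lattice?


phi(n) = n * prod_{p|n} (1 - 1/p).
Prime divisors of 384: [2, 3]
phi(384) = 384 * (1 - 1/2) * (1 - 1/3)
phi(384) = 128


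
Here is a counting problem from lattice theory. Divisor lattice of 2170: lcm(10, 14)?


Join=lcm.
gcd(10,14)=2
lcm=70


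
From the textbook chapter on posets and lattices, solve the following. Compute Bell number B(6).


B(n) = number of set partitions of an n-element set.
B(n) satisfies the recurrence: B(n+1) = sum_k C(n,k)*B(k).
B(6) = 203


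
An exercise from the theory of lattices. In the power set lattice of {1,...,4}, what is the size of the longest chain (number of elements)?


A chain is a totally ordered subset; we count the number of elements in a maximum chain.
Compute, for each element x, the size of the longest chain ending at x:
  {}: 1
  {1}: 2
  {2}: 2
  {3}: 2
  {4}: 2
  {1,2}: 3
  ...
A maximum chain: {} < {1} < {1,2} < {1,2,3} < {1,2,3,4}
Number of elements in the longest chain: 5


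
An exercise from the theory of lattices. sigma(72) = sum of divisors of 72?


sigma(n) = sum of divisors.
Divisors of 72: [1, 2, 3, 4, 6, 8, 9, 12, 18, 24, 36, 72]
Sum = 195


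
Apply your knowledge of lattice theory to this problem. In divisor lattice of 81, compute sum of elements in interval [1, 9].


Interval [1,9] in divisors of 81: [1, 3, 9]
Sum = 13


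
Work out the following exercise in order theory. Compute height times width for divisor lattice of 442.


Height = length of longest chain minus 1; width = size of largest antichain.
A maximum chain: 1 | 17 | 221 | 442  (height 3).
A maximum antichain: {2, 13, 17}  (width 3).
Product = 3 * 3 = 9


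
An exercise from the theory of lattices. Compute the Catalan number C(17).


C(n) = C(2n, n) / (n+1).
C(34, 17) = 2333606220
C(17) = 2333606220 / 18 = 129644790


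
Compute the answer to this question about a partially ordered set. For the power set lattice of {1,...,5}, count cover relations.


A cover relation a -< b holds when a < b with no c strictly between.
Cover relations:
  {} -< {1}
  {} -< {2}
  {} -< {3}
  {} -< {4}
  {} -< {5}
  {1} -< {1,2}
  {1} -< {1,3}
  {1} -< {1,4}
  ...72 more
Total: 80


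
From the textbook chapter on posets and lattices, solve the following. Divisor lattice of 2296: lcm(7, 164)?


Join=lcm.
gcd(7,164)=1
lcm=1148


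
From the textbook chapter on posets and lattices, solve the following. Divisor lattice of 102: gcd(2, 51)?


Meet=gcd.
gcd(2,51)=1


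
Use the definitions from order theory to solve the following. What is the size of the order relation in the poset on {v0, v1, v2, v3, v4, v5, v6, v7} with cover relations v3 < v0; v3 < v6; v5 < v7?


The order relation is {(a,b) : a <= b}, reflexive so it includes (a,a).
Examples: (v0,v0), (v1,v1), (v2,v2), (v3,v0), (v3,v3), ...
Total ordered pairs: 11


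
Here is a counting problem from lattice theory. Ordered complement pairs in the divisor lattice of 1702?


Complement pair (a,b): a meet b = bottom, a join b = top.
Here: gcd(a,b)=1 and lcm(a,b)=1702, i.e. a*b=1702 with a,b coprime.
Pairs found: (1,1702), (2,851), (23,74), (37,46), ... (4 more)
Total ordered pairs: 8


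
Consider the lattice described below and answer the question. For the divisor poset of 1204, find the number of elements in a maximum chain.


A chain is a totally ordered subset; we count the number of elements in a maximum chain.
Compute, for each element x, the size of the longest chain ending at x:
  1: 1
  2: 2
  7: 2
  43: 2
  4: 3
  14: 3
  ...
A maximum chain: 1 < 2 < 4 < 28 < 1204
Number of elements in the longest chain: 5


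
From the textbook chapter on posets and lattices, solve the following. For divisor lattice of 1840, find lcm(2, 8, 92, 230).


In a divisor lattice, join = lcm (least common multiple).
Compute lcm iteratively: start with first element, then lcm(current, next).
Elements: [2, 8, 92, 230]
lcm(2,8) = 8
lcm(8,92) = 184
lcm(184,230) = 920
Final lcm = 920


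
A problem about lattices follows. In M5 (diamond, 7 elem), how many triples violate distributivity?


Distributive law: a ^ (b v c) = (a ^ b) v (a ^ c).
Check all 7^3 = 343 ordered triples (a,b,c).
  e.g. a=a1, b=a2, c=a3: lhs=a1 != rhs=0
  e.g. a=a1, b=a2, c=a4: lhs=a1 != rhs=0
Total violating triples: 60


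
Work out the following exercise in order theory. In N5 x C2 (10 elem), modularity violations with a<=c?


Modular law: if a <= c then a v (b ^ c) = (a v b) ^ c.
Check all triples (a,b,c) with a <= c among 10 elements.
  e.g. a=(a,0), b=(c,0), c=(b,0): lhs=(a,0) != rhs=(b,0)
  e.g. a=(a,0), b=(c,1), c=(b,0): lhs=(a,0) != rhs=(b,0)
Total violating triples: 6


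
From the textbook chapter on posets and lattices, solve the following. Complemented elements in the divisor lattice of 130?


An element a is complemented if some b has a meet b = bottom, a join b = top.
a is complemented iff gcd(a, n/a)=1, i.e. a is a unitary divisor of 130.
Complemented elements: 1, 2, 5, 10, 13, 26, ... (2 more)
Count: 8


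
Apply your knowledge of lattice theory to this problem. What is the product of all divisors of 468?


Divisors of 468: [1, 2, 3, 4, 6, 9, 12, 13, 18, 26, 36, 39, 52, 78, 117, 156, 234, 468]
Product = n^(d(n)/2) = 468^(18/2)
Product = 1076992496812124640903168


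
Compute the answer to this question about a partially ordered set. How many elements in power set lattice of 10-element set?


Power set = 2^n.
2^10 = 1024


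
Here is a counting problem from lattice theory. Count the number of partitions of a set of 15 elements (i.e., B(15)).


B(n) = number of set partitions of an n-element set.
B(n) satisfies the recurrence: B(n+1) = sum_k C(n,k)*B(k).
B(15) = 1382958545


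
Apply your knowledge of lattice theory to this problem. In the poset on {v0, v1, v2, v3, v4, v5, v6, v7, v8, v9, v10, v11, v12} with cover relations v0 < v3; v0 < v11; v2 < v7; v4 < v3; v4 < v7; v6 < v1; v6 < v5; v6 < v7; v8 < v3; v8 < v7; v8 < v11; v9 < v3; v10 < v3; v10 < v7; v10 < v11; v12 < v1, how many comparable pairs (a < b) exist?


A comparable pair {a,b} has a < b or b < a in the order.
Count unordered pairs where one element is strictly below the other.
Examples: {v0,v3}, {v0,v11}, {v1,v6}, {v1,v12}, ...
Total comparable pairs: 16


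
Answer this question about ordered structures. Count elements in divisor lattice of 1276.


Divisors of 1276: [1, 2, 4, 11, 22, 29, 44, 58, 116, 319, 638, 1276]
Count: 12


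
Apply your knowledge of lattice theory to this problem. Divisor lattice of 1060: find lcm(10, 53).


In a divisor lattice, join = lcm (least common multiple).
gcd(10,53) = 1
lcm(10,53) = 10*53/gcd = 530/1 = 530


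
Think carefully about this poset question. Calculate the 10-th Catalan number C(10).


C(n) = C(2n, n) / (n+1).
C(20, 10) = 184756
C(10) = 184756 / 11 = 16796


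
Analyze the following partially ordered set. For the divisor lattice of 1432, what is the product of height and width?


Height = length of longest chain minus 1; width = size of largest antichain.
A maximum chain: 1 | 179 | 358 | 716 | 1432  (height 4).
A maximum antichain: {2, 179}  (width 2).
Product = 4 * 2 = 8


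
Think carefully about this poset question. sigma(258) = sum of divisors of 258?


sigma(n) = sum of divisors.
Divisors of 258: [1, 2, 3, 6, 43, 86, 129, 258]
Sum = 528


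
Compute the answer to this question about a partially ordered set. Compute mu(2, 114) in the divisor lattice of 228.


In a divisor lattice, mu(a,b) = mu(b/a) where mu is the classical Mobius function.
b/a = 114/2 = 57
Prime factorization of 57: primes [3, 19]
57 is squarefree with 2 prime factor(s), so mu(57) = (-1)^2 = 1


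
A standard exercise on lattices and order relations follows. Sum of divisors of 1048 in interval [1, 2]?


Interval [1,2] in divisors of 1048: [1, 2]
Sum = 3


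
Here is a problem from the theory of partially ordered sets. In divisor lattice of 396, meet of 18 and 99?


In a divisor lattice, meet = gcd (greatest common divisor).
By Euclidean algorithm or factoring: gcd(18,99) = 9


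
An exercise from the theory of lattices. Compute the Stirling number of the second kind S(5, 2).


S(n,k) = k*S(n-1,k) + S(n-1,k-1).
S(4,2) = 7, S(4,1) = 1
S(5,2) = 2*7 + 1 = 14 + 1
S(5,2) = 15


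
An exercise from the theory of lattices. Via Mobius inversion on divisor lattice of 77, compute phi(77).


phi(n) = n * prod_{p|n} (1 - 1/p).
Prime divisors of 77: [7, 11]
phi(77) = 77 * (1 - 1/7) * (1 - 1/11)
phi(77) = 60
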